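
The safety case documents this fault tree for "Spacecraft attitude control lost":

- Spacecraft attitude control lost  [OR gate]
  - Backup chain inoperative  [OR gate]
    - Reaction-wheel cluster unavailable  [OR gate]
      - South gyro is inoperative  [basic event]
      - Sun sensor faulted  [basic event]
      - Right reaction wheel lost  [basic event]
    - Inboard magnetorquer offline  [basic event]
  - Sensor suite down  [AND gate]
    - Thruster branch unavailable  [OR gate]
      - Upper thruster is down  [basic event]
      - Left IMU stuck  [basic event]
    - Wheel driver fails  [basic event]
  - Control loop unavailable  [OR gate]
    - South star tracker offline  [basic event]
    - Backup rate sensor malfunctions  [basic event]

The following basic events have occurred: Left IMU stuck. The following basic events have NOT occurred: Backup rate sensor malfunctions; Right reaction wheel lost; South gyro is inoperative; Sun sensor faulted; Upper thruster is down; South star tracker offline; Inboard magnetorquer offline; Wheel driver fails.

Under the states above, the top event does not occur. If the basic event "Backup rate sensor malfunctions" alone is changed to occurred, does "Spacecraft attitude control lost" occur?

Counterfactual: set "Backup rate sensor malfunctions" to occurred.
Reaction-wheel cluster unavailable [OR]: South gyro is inoperative=not, Sun sensor faulted=not, Right reaction wheel lost=not → no input occurs → does not occur.
Backup chain inoperative [OR]: Reaction-wheel cluster unavailable=not, Inboard magnetorquer offline=not → no input occurs → does not occur.
Thruster branch unavailable [OR]: Upper thruster is down=not, Left IMU stuck=occurs → at least one input occurs → occurs.
Sensor suite down [AND]: Thruster branch unavailable=occurs, Wheel driver fails=not → not all inputs occur → does not occur.
Control loop unavailable [OR]: South star tracker offline=not, Backup rate sensor malfunctions=occurs → at least one input occurs → occurs.
Spacecraft attitude control lost [OR]: Backup chain inoperative=not, Sensor suite down=not, Control loop unavailable=occurs → at least one input occurs → occurs.

Yes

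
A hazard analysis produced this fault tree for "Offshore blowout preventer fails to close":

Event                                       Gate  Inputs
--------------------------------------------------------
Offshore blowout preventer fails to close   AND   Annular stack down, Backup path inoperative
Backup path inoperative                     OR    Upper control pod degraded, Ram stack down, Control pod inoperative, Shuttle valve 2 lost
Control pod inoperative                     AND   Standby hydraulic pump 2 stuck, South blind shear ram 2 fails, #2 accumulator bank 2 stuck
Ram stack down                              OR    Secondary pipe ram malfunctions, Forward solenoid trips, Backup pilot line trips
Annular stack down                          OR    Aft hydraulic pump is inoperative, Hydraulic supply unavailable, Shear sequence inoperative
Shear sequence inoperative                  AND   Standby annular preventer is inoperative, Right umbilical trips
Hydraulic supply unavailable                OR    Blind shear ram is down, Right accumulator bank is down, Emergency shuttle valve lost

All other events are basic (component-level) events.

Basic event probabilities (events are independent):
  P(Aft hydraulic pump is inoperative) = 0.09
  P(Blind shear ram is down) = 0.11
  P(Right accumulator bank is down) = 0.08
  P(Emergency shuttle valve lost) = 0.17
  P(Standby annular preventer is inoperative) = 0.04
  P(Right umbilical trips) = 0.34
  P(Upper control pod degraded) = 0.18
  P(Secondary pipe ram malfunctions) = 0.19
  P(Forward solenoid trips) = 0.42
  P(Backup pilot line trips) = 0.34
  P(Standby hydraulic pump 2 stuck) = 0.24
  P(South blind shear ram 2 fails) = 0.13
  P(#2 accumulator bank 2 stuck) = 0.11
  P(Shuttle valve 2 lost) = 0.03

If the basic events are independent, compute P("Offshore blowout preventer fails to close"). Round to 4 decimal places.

P(Hydraulic supply unavailable) [OR] = 1 − (1−0.11) × (1−0.08) × (1−0.17) = 0.320396
P(Shear sequence inoperative) [AND] = 0.04 × 0.34 = 0.013600
P(Annular stack down) [OR] = 1 − (1−0.09) × (1−0.320396) × (1−0.013600) = 0.389971
P(Ram stack down) [OR] = 1 − (1−0.19) × (1−0.42) × (1−0.34) = 0.689932
P(Control pod inoperative) [AND] = 0.24 × 0.13 × 0.11 = 0.003432
P(Backup path inoperative) [OR] = 1 − (1−0.18) × (1−0.689932) × (1−0.003432) × (1−0.03) = 0.754218
P(Offshore blowout preventer fails to close) [AND] = 0.389971 × 0.754218 = 0.294123
Rounded to 4 decimal places: P(Offshore blowout preventer fails to close) ≈ 0.2941.

0.2941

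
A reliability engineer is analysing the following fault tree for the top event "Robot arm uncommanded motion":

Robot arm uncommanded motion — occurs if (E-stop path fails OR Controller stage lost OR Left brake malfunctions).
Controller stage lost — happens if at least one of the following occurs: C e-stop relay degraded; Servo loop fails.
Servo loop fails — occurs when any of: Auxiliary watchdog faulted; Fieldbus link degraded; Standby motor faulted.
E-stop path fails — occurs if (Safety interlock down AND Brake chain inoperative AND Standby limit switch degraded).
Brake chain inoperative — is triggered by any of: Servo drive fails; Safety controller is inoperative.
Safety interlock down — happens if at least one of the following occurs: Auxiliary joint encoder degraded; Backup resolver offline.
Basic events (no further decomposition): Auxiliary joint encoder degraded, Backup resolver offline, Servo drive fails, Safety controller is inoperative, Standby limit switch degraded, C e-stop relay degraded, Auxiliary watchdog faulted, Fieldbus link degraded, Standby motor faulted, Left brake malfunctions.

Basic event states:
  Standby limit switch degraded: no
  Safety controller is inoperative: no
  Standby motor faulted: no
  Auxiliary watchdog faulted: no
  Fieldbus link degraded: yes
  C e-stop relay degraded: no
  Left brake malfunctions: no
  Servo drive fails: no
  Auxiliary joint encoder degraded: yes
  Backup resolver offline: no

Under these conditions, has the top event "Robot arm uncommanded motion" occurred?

Safety interlock down [OR]: Auxiliary joint encoder degraded=occurs, Backup resolver offline=not → at least one input occurs → occurs.
Brake chain inoperative [OR]: Servo drive fails=not, Safety controller is inoperative=not → no input occurs → does not occur.
E-stop path fails [AND]: Safety interlock down=occurs, Brake chain inoperative=not, Standby limit switch degraded=not → not all inputs occur → does not occur.
Servo loop fails [OR]: Auxiliary watchdog faulted=not, Fieldbus link degraded=occurs, Standby motor faulted=not → at least one input occurs → occurs.
Controller stage lost [OR]: C e-stop relay degraded=not, Servo loop fails=occurs → at least one input occurs → occurs.
Robot arm uncommanded motion [OR]: E-stop path fails=not, Controller stage lost=occurs, Left brake malfunctions=not → at least one input occurs → occurs.

Yes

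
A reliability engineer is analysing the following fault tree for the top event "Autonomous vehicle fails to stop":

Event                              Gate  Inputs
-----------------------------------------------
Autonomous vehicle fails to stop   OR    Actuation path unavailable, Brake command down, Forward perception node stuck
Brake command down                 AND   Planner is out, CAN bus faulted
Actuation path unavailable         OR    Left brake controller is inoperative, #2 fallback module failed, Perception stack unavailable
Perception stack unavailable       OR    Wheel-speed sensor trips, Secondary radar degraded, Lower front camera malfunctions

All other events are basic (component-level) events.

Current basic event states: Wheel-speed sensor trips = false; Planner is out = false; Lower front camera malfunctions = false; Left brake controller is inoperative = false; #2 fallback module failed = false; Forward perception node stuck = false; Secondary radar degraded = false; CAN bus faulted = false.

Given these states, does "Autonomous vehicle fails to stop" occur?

No

Perception stack unavailable [OR]: Wheel-speed sensor trips=not, Secondary radar degraded=not, Lower front camera malfunctions=not → no input occurs → does not occur.
Actuation path unavailable [OR]: Left brake controller is inoperative=not, #2 fallback module failed=not, Perception stack unavailable=not → no input occurs → does not occur.
Brake command down [AND]: Planner is out=not, CAN bus faulted=not → not all inputs occur → does not occur.
Autonomous vehicle fails to stop [OR]: Actuation path unavailable=not, Brake command down=not, Forward perception node stuck=not → no input occurs → does not occur.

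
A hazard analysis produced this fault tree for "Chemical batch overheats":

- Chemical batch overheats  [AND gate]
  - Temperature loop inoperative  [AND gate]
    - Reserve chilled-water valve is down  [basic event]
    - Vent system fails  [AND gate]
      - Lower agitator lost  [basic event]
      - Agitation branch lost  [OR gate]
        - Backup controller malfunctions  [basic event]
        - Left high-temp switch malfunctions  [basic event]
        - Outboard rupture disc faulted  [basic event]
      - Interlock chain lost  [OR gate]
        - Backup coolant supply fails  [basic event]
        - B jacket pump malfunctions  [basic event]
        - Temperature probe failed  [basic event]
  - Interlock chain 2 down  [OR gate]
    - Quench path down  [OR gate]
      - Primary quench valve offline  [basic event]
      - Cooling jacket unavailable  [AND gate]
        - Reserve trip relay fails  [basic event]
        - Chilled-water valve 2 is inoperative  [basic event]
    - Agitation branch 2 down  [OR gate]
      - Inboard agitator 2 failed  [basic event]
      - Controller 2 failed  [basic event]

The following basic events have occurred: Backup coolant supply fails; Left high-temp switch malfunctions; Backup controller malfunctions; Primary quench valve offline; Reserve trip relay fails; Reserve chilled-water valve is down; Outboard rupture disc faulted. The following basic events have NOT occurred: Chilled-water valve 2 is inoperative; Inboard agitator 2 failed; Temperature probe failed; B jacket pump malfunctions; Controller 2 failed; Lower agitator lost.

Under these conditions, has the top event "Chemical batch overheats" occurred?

No

Agitation branch lost [OR]: Backup controller malfunctions=occurs, Left high-temp switch malfunctions=occurs, Outboard rupture disc faulted=occurs → at least one input occurs → occurs.
Interlock chain lost [OR]: Backup coolant supply fails=occurs, B jacket pump malfunctions=not, Temperature probe failed=not → at least one input occurs → occurs.
Vent system fails [AND]: Lower agitator lost=not, Agitation branch lost=occurs, Interlock chain lost=occurs → not all inputs occur → does not occur.
Temperature loop inoperative [AND]: Reserve chilled-water valve is down=occurs, Vent system fails=not → not all inputs occur → does not occur.
Cooling jacket unavailable [AND]: Reserve trip relay fails=occurs, Chilled-water valve 2 is inoperative=not → not all inputs occur → does not occur.
Quench path down [OR]: Primary quench valve offline=occurs, Cooling jacket unavailable=not → at least one input occurs → occurs.
Agitation branch 2 down [OR]: Inboard agitator 2 failed=not, Controller 2 failed=not → no input occurs → does not occur.
Interlock chain 2 down [OR]: Quench path down=occurs, Agitation branch 2 down=not → at least one input occurs → occurs.
Chemical batch overheats [AND]: Temperature loop inoperative=not, Interlock chain 2 down=occurs → not all inputs occur → does not occur.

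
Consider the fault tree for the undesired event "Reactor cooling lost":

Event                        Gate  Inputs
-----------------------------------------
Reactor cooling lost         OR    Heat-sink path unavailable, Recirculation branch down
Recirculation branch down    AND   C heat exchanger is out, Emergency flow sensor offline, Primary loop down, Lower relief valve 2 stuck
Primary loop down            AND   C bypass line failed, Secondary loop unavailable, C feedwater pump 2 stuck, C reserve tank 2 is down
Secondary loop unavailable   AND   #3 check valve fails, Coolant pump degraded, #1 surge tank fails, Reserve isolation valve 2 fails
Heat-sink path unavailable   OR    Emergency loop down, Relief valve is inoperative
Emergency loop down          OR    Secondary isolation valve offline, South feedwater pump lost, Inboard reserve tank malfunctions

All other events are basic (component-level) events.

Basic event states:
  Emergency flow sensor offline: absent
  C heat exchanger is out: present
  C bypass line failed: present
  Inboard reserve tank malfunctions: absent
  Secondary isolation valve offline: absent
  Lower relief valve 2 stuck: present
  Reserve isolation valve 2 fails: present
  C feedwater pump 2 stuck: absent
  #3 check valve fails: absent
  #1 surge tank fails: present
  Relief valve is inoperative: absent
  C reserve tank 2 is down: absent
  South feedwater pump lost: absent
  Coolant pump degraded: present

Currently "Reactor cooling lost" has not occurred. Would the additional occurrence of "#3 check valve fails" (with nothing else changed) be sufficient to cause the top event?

No

Counterfactual: set "#3 check valve fails" to occurred.
Emergency loop down [OR]: Secondary isolation valve offline=not, South feedwater pump lost=not, Inboard reserve tank malfunctions=not → no input occurs → does not occur.
Heat-sink path unavailable [OR]: Emergency loop down=not, Relief valve is inoperative=not → no input occurs → does not occur.
Secondary loop unavailable [AND]: #3 check valve fails=occurs, Coolant pump degraded=occurs, #1 surge tank fails=occurs, Reserve isolation valve 2 fails=occurs → all inputs occur → occurs.
Primary loop down [AND]: C bypass line failed=occurs, Secondary loop unavailable=occurs, C feedwater pump 2 stuck=not, C reserve tank 2 is down=not → not all inputs occur → does not occur.
Recirculation branch down [AND]: C heat exchanger is out=occurs, Emergency flow sensor offline=not, Primary loop down=not, Lower relief valve 2 stuck=occurs → not all inputs occur → does not occur.
Reactor cooling lost [OR]: Heat-sink path unavailable=not, Recirculation branch down=not → no input occurs → does not occur.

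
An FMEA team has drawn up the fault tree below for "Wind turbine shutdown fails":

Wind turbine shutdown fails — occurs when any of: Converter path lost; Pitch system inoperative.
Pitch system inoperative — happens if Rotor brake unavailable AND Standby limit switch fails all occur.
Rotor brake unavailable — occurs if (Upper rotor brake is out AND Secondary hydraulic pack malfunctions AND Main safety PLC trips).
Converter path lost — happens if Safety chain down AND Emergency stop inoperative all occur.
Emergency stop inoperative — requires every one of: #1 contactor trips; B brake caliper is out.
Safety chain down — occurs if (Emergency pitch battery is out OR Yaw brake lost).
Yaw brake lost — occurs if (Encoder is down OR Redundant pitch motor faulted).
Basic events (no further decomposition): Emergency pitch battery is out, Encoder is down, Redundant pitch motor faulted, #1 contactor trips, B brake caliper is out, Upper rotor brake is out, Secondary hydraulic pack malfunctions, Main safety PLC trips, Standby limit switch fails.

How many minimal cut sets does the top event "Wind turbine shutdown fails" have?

4

Yaw brake lost [OR]: union of children's cut sets → 2 cut set(s).
Safety chain down [OR]: union of children's cut sets → 3 cut set(s).
Emergency stop inoperative [AND]: one cut set from each child combined → 1 × 1 = 1 cut set(s).
Converter path lost [AND]: one cut set from each child combined → 3 × 1 = 3 cut set(s).
Rotor brake unavailable [AND]: one cut set from each child combined → 1 × 1 × 1 = 1 cut set(s).
Pitch system inoperative [AND]: one cut set from each child combined → 1 × 1 = 1 cut set(s).
Wind turbine shutdown fails [OR]: union of children's cut sets → 4 cut set(s).
Minimal cut sets: {#1 contactor trips, B brake caliper is out, Emergency pitch battery is out}; {#1 contactor trips, B brake caliper is out, Encoder is down}; {#1 contactor trips, B brake caliper is out, Redundant pitch motor faulted}; {Main safety PLC trips, Secondary hydraulic pack malfunctions, Standby limit switch fails, Upper rotor brake is out}.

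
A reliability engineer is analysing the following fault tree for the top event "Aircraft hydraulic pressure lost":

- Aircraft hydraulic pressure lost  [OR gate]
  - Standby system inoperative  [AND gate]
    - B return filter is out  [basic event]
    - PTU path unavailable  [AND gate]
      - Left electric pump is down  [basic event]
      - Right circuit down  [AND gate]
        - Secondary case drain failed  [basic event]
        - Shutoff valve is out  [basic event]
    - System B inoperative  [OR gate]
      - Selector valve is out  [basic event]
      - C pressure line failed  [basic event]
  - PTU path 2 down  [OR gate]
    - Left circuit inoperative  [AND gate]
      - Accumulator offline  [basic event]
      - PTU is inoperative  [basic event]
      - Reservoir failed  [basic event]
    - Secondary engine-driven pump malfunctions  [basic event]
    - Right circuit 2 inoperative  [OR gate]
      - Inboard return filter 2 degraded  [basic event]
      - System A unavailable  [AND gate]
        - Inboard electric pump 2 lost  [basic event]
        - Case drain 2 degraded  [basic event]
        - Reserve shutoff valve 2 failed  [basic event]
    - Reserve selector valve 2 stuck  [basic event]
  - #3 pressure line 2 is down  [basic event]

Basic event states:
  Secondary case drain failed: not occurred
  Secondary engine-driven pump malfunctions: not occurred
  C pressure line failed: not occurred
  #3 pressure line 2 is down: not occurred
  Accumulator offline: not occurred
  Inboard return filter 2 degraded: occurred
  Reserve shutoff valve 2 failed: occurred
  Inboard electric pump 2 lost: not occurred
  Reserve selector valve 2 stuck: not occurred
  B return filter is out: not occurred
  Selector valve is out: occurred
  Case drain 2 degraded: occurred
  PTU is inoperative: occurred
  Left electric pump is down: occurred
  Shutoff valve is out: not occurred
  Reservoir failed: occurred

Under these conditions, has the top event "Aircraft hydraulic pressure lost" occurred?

Right circuit down [AND]: Secondary case drain failed=not, Shutoff valve is out=not → not all inputs occur → does not occur.
PTU path unavailable [AND]: Left electric pump is down=occurs, Right circuit down=not → not all inputs occur → does not occur.
System B inoperative [OR]: Selector valve is out=occurs, C pressure line failed=not → at least one input occurs → occurs.
Standby system inoperative [AND]: B return filter is out=not, PTU path unavailable=not, System B inoperative=occurs → not all inputs occur → does not occur.
Left circuit inoperative [AND]: Accumulator offline=not, PTU is inoperative=occurs, Reservoir failed=occurs → not all inputs occur → does not occur.
System A unavailable [AND]: Inboard electric pump 2 lost=not, Case drain 2 degraded=occurs, Reserve shutoff valve 2 failed=occurs → not all inputs occur → does not occur.
Right circuit 2 inoperative [OR]: Inboard return filter 2 degraded=occurs, System A unavailable=not → at least one input occurs → occurs.
PTU path 2 down [OR]: Left circuit inoperative=not, Secondary engine-driven pump malfunctions=not, Right circuit 2 inoperative=occurs, Reserve selector valve 2 stuck=not → at least one input occurs → occurs.
Aircraft hydraulic pressure lost [OR]: Standby system inoperative=not, PTU path 2 down=occurs, #3 pressure line 2 is down=not → at least one input occurs → occurs.

Yes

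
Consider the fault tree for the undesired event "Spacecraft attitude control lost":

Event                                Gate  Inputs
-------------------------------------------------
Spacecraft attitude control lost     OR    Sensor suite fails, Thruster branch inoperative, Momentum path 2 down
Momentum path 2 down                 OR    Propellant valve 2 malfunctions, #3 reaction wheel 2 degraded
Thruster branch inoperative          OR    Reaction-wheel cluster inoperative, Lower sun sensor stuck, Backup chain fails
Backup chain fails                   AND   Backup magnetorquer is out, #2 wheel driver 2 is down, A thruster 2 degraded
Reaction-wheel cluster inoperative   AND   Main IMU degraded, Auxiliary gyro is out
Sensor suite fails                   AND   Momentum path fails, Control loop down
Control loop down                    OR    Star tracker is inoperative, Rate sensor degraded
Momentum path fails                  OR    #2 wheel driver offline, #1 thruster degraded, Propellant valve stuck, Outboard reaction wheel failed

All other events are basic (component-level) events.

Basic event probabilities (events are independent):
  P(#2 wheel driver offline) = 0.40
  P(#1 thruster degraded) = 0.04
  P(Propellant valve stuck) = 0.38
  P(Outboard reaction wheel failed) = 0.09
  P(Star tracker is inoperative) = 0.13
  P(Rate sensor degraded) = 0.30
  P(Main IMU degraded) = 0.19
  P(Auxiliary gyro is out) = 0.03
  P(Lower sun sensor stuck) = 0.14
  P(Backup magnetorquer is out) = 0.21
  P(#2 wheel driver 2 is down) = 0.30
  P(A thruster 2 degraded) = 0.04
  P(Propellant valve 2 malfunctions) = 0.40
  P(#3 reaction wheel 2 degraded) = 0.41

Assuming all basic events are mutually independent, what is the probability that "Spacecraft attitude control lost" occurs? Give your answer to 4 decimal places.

0.7778

P(Momentum path fails) [OR] = 1 − (1−0.40) × (1−0.04) × (1−0.38) × (1−0.09) = 0.675021
P(Control loop down) [OR] = 1 − (1−0.13) × (1−0.30) = 0.391000
P(Sensor suite fails) [AND] = 0.675021 × 0.391000 = 0.263933
P(Reaction-wheel cluster inoperative) [AND] = 0.19 × 0.03 = 0.005700
P(Backup chain fails) [AND] = 0.21 × 0.30 × 0.04 = 0.002520
P(Thruster branch inoperative) [OR] = 1 − (1−0.005700) × (1−0.14) × (1−0.002520) = 0.147057
P(Momentum path 2 down) [OR] = 1 − (1−0.40) × (1−0.41) = 0.646000
P(Spacecraft attitude control lost) [OR] = 1 − (1−0.263933) × (1−0.147057) × (1−0.646000) = 0.777751
Rounded to 4 decimal places: P(Spacecraft attitude control lost) ≈ 0.7778.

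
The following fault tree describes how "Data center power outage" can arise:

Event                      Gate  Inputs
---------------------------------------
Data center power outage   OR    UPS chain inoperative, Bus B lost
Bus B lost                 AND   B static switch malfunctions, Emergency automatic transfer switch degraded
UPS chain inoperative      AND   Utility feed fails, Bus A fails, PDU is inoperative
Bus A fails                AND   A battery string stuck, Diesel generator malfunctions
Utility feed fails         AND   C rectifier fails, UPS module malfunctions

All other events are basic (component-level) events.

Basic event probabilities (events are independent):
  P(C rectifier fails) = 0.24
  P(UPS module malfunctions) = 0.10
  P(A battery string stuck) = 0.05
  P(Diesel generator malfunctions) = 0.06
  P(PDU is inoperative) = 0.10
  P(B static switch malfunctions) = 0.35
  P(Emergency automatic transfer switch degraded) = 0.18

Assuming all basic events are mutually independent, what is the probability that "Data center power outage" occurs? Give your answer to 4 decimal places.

0.0630

P(Utility feed fails) [AND] = 0.24 × 0.10 = 0.024000
P(Bus A fails) [AND] = 0.05 × 0.06 = 0.003000
P(UPS chain inoperative) [AND] = 0.024000 × 0.003000 × 0.10 = 0.000007
P(Bus B lost) [AND] = 0.35 × 0.18 = 0.063000
P(Data center power outage) [OR] = 1 − (1−0.000007) × (1−0.063000) = 0.063007
Rounded to 4 decimal places: P(Data center power outage) ≈ 0.0630.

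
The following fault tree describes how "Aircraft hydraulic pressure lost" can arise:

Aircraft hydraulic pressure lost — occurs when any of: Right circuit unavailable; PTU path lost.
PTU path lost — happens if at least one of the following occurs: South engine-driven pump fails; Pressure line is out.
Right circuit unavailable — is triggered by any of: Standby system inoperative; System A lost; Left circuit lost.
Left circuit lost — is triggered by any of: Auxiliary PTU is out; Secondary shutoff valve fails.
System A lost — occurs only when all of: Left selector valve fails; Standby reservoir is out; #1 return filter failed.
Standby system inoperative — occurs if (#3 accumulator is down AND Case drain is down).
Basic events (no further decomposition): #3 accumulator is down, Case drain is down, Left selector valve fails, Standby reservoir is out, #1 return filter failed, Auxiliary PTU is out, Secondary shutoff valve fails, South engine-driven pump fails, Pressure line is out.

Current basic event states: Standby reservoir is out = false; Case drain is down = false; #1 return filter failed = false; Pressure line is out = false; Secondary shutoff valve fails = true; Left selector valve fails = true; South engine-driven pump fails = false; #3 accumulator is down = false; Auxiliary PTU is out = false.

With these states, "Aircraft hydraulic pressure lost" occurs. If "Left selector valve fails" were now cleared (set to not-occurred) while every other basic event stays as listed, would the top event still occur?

Yes

Counterfactual: set "Left selector valve fails" to not occurred.
Standby system inoperative [AND]: #3 accumulator is down=not, Case drain is down=not → not all inputs occur → does not occur.
System A lost [AND]: Left selector valve fails=not, Standby reservoir is out=not, #1 return filter failed=not → not all inputs occur → does not occur.
Left circuit lost [OR]: Auxiliary PTU is out=not, Secondary shutoff valve fails=occurs → at least one input occurs → occurs.
Right circuit unavailable [OR]: Standby system inoperative=not, System A lost=not, Left circuit lost=occurs → at least one input occurs → occurs.
PTU path lost [OR]: South engine-driven pump fails=not, Pressure line is out=not → no input occurs → does not occur.
Aircraft hydraulic pressure lost [OR]: Right circuit unavailable=occurs, PTU path lost=not → at least one input occurs → occurs.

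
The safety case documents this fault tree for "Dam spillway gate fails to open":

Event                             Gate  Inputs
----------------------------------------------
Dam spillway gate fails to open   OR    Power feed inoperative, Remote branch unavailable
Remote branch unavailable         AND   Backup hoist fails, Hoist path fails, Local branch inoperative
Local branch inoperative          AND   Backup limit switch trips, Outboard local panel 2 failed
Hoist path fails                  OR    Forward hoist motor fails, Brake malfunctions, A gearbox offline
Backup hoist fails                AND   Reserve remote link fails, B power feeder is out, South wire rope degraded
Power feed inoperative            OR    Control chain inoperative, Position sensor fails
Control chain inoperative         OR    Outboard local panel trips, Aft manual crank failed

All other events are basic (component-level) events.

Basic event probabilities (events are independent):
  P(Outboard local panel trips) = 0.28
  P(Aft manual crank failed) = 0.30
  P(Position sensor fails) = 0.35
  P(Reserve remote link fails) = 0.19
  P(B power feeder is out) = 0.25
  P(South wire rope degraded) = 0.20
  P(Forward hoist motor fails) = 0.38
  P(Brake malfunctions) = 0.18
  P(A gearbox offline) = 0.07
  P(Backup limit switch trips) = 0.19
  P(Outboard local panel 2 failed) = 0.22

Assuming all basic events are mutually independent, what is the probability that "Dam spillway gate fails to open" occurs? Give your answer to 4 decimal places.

P(Control chain inoperative) [OR] = 1 − (1−0.28) × (1−0.30) = 0.496000
P(Power feed inoperative) [OR] = 1 − (1−0.496000) × (1−0.35) = 0.672400
P(Backup hoist fails) [AND] = 0.19 × 0.25 × 0.20 = 0.009500
P(Hoist path fails) [OR] = 1 − (1−0.38) × (1−0.18) × (1−0.07) = 0.527188
P(Local branch inoperative) [AND] = 0.19 × 0.22 = 0.041800
P(Remote branch unavailable) [AND] = 0.009500 × 0.527188 × 0.041800 = 0.000209
P(Dam spillway gate fails to open) [OR] = 1 − (1−0.672400) × (1−0.000209) = 0.672468
Rounded to 4 decimal places: P(Dam spillway gate fails to open) ≈ 0.6725.

0.6725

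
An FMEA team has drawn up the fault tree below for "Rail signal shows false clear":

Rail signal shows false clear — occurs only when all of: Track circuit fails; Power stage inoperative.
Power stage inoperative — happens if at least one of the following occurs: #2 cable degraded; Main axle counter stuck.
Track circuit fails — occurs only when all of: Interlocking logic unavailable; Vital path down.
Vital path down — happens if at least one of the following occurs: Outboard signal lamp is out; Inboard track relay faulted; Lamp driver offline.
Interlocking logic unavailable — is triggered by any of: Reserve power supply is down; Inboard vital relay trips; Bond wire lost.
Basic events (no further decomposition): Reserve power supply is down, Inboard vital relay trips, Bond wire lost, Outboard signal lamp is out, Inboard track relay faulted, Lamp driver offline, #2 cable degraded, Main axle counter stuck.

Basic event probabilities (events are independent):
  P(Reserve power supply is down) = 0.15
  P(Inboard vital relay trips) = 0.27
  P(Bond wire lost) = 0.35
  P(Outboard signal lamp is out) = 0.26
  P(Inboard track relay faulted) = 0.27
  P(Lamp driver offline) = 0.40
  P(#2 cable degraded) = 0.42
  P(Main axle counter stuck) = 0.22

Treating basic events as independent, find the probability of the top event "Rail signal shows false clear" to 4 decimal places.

0.2208

P(Interlocking logic unavailable) [OR] = 1 − (1−0.15) × (1−0.27) × (1−0.35) = 0.596675
P(Vital path down) [OR] = 1 − (1−0.26) × (1−0.27) × (1−0.40) = 0.675880
P(Track circuit fails) [AND] = 0.596675 × 0.675880 = 0.403281
P(Power stage inoperative) [OR] = 1 − (1−0.42) × (1−0.22) = 0.547600
P(Rail signal shows false clear) [AND] = 0.403281 × 0.547600 = 0.220837
Rounded to 4 decimal places: P(Rail signal shows false clear) ≈ 0.2208.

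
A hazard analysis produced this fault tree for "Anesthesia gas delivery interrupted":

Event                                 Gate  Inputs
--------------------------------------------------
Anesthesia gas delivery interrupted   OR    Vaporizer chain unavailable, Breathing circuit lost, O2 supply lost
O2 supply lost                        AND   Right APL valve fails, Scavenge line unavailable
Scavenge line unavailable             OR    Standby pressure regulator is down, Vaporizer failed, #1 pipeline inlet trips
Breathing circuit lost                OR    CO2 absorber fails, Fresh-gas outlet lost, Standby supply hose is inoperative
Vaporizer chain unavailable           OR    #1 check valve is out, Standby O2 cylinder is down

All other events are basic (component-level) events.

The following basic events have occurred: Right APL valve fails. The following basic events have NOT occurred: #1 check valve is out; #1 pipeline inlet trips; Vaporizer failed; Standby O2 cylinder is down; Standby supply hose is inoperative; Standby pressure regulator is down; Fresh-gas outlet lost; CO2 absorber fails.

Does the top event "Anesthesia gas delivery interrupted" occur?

No

Vaporizer chain unavailable [OR]: #1 check valve is out=not, Standby O2 cylinder is down=not → no input occurs → does not occur.
Breathing circuit lost [OR]: CO2 absorber fails=not, Fresh-gas outlet lost=not, Standby supply hose is inoperative=not → no input occurs → does not occur.
Scavenge line unavailable [OR]: Standby pressure regulator is down=not, Vaporizer failed=not, #1 pipeline inlet trips=not → no input occurs → does not occur.
O2 supply lost [AND]: Right APL valve fails=occurs, Scavenge line unavailable=not → not all inputs occur → does not occur.
Anesthesia gas delivery interrupted [OR]: Vaporizer chain unavailable=not, Breathing circuit lost=not, O2 supply lost=not → no input occurs → does not occur.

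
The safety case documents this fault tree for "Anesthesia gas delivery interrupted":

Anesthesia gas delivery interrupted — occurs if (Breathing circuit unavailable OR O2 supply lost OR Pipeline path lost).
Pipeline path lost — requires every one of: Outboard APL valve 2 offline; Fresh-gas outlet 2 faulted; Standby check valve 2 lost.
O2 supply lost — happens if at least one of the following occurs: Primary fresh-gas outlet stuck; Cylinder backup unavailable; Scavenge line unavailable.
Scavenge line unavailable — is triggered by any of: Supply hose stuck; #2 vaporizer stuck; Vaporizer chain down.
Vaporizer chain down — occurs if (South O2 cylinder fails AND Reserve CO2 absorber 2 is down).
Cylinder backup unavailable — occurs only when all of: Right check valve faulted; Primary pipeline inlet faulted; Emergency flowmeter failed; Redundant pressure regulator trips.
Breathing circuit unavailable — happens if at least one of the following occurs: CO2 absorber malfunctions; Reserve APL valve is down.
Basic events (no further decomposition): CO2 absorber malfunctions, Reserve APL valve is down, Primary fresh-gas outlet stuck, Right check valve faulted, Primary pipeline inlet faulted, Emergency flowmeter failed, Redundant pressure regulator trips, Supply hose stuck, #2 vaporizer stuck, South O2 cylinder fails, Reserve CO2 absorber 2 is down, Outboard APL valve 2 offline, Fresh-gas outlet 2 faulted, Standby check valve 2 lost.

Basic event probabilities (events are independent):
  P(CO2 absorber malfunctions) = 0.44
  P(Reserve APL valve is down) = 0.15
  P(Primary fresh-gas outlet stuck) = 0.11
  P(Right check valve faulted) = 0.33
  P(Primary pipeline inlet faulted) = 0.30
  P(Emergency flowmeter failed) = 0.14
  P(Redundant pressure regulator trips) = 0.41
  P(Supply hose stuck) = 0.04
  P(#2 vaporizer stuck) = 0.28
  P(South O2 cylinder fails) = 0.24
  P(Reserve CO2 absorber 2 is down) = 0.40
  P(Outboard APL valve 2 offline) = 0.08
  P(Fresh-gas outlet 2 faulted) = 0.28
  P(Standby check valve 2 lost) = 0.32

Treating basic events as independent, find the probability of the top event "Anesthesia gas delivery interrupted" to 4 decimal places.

0.7387

P(Breathing circuit unavailable) [OR] = 1 − (1−0.44) × (1−0.15) = 0.524000
P(Cylinder backup unavailable) [AND] = 0.33 × 0.30 × 0.14 × 0.41 = 0.005683
P(Vaporizer chain down) [AND] = 0.24 × 0.40 = 0.096000
P(Scavenge line unavailable) [OR] = 1 − (1−0.04) × (1−0.28) × (1−0.096000) = 0.375155
P(O2 supply lost) [OR] = 1 − (1−0.11) × (1−0.005683) × (1−0.375155) = 0.447048
P(Pipeline path lost) [AND] = 0.08 × 0.28 × 0.32 = 0.007168
P(Anesthesia gas delivery interrupted) [OR] = 1 − (1−0.524000) × (1−0.447048) × (1−0.007168) = 0.738682
Rounded to 4 decimal places: P(Anesthesia gas delivery interrupted) ≈ 0.7387.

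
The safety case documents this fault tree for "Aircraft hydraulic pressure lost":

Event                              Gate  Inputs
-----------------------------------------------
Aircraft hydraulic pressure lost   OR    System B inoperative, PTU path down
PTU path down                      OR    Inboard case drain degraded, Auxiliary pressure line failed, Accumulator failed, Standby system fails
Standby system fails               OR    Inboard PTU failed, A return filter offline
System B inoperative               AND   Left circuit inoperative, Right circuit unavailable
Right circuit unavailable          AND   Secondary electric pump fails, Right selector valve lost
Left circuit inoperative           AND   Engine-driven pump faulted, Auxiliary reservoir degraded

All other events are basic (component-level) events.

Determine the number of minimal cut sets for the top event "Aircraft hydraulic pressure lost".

6

Left circuit inoperative [AND]: one cut set from each child combined → 1 × 1 = 1 cut set(s).
Right circuit unavailable [AND]: one cut set from each child combined → 1 × 1 = 1 cut set(s).
System B inoperative [AND]: one cut set from each child combined → 1 × 1 = 1 cut set(s).
Standby system fails [OR]: union of children's cut sets → 2 cut set(s).
PTU path down [OR]: union of children's cut sets → 5 cut set(s).
Aircraft hydraulic pressure lost [OR]: union of children's cut sets → 6 cut set(s).
Minimal cut sets: {Auxiliary reservoir degraded, Engine-driven pump faulted, Right selector valve lost, Secondary electric pump fails}; {Inboard case drain degraded}; {Auxiliary pressure line failed}; {Accumulator failed}; {Inboard PTU failed}; {A return filter offline}.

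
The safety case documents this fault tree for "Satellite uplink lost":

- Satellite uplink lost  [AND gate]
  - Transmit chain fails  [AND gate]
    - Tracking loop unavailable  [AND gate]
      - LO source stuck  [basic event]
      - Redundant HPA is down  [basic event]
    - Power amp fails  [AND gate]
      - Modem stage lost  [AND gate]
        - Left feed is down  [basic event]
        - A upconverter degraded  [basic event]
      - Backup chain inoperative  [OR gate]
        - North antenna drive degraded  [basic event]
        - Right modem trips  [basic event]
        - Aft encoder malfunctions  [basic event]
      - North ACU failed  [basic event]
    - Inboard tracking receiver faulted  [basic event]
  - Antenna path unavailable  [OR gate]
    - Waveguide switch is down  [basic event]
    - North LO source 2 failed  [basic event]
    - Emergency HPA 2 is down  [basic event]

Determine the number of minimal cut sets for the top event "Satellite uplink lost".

Tracking loop unavailable [AND]: one cut set from each child combined → 1 × 1 = 1 cut set(s).
Modem stage lost [AND]: one cut set from each child combined → 1 × 1 = 1 cut set(s).
Backup chain inoperative [OR]: union of children's cut sets → 3 cut set(s).
Power amp fails [AND]: one cut set from each child combined → 1 × 3 × 1 = 3 cut set(s).
Transmit chain fails [AND]: one cut set from each child combined → 1 × 3 × 1 = 3 cut set(s).
Antenna path unavailable [OR]: union of children's cut sets → 3 cut set(s).
Satellite uplink lost [AND]: one cut set from each child combined → 3 × 3 = 9 cut set(s).
Minimal cut sets: {A upconverter degraded, Inboard tracking receiver faulted, LO source stuck, Left feed is down, North ACU failed, North antenna drive degraded, Redundant HPA is down, Waveguide switch is down}; {A upconverter degraded, Inboard tracking receiver faulted, LO source stuck, Left feed is down, North ACU failed, North LO source 2 failed, North antenna drive degraded, Redundant HPA is down}; {A upconverter degraded, Emergency HPA 2 is down, Inboard tracking receiver faulted, LO source stuck, Left feed is down, North ACU failed, North antenna drive degraded, Redundant HPA is down}; {A upconverter degraded, Inboard tracking receiver faulted, LO source stuck, Left feed is down, North ACU failed, Redundant HPA is down, Right modem trips, Waveguide switch is down}; {A upconverter degraded, Inboard tracking receiver faulted, LO source stuck, Left feed is down, North ACU failed, North LO source 2 failed, Redundant HPA is down, Right modem trips}; {A upconverter degraded, Emergency HPA 2 is down, Inboard tracking receiver faulted, LO source stuck, Left feed is down, North ACU failed, Redundant HPA is down, Right modem trips}; {A upconverter degraded, Aft encoder malfunctions, Inboard tracking receiver faulted, LO source stuck, Left feed is down, North ACU failed, Redundant HPA is down, Waveguide switch is down}; {A upconverter degraded, Aft encoder malfunctions, Inboard tracking receiver faulted, LO source stuck, Left feed is down, North ACU failed, North LO source 2 failed, Redundant HPA is down}; {A upconverter degraded, Aft encoder malfunctions, Emergency HPA 2 is down, Inboard tracking receiver faulted, LO source stuck, Left feed is down, North ACU failed, Redundant HPA is down}.

9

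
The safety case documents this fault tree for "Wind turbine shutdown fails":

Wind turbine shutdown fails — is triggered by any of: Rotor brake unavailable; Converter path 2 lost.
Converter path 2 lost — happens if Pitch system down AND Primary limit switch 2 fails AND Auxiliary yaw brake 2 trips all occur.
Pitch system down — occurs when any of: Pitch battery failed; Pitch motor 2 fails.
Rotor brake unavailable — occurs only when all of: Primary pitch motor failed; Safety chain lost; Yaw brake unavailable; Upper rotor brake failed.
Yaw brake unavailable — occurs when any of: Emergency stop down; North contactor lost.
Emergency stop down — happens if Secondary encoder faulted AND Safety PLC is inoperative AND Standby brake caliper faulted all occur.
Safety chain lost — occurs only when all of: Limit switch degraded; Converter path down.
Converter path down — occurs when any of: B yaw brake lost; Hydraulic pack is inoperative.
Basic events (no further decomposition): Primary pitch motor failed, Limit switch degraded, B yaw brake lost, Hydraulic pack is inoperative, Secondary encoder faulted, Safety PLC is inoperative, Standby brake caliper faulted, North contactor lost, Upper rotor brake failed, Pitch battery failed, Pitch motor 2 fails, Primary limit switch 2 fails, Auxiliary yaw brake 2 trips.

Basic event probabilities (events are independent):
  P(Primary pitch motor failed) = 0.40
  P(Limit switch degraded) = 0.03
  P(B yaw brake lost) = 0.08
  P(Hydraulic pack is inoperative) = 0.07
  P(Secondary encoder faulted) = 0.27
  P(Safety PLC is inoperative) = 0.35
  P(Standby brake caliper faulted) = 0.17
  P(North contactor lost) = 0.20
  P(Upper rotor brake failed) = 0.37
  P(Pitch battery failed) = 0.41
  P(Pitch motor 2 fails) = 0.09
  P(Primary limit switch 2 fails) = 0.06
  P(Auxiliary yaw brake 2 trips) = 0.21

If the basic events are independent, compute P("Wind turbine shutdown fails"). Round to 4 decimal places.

P(Converter path down) [OR] = 1 − (1−0.08) × (1−0.07) = 0.144400
P(Safety chain lost) [AND] = 0.03 × 0.144400 = 0.004332
P(Emergency stop down) [AND] = 0.27 × 0.35 × 0.17 = 0.016065
P(Yaw brake unavailable) [OR] = 1 − (1−0.016065) × (1−0.20) = 0.212852
P(Rotor brake unavailable) [AND] = 0.40 × 0.004332 × 0.212852 × 0.37 = 0.000136
P(Pitch system down) [OR] = 1 − (1−0.41) × (1−0.09) = 0.463100
P(Converter path 2 lost) [AND] = 0.463100 × 0.06 × 0.21 = 0.005835
P(Wind turbine shutdown fails) [OR] = 1 − (1−0.000136) × (1−0.005835) = 0.005970
Rounded to 4 decimal places: P(Wind turbine shutdown fails) ≈ 0.0060.

0.0060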